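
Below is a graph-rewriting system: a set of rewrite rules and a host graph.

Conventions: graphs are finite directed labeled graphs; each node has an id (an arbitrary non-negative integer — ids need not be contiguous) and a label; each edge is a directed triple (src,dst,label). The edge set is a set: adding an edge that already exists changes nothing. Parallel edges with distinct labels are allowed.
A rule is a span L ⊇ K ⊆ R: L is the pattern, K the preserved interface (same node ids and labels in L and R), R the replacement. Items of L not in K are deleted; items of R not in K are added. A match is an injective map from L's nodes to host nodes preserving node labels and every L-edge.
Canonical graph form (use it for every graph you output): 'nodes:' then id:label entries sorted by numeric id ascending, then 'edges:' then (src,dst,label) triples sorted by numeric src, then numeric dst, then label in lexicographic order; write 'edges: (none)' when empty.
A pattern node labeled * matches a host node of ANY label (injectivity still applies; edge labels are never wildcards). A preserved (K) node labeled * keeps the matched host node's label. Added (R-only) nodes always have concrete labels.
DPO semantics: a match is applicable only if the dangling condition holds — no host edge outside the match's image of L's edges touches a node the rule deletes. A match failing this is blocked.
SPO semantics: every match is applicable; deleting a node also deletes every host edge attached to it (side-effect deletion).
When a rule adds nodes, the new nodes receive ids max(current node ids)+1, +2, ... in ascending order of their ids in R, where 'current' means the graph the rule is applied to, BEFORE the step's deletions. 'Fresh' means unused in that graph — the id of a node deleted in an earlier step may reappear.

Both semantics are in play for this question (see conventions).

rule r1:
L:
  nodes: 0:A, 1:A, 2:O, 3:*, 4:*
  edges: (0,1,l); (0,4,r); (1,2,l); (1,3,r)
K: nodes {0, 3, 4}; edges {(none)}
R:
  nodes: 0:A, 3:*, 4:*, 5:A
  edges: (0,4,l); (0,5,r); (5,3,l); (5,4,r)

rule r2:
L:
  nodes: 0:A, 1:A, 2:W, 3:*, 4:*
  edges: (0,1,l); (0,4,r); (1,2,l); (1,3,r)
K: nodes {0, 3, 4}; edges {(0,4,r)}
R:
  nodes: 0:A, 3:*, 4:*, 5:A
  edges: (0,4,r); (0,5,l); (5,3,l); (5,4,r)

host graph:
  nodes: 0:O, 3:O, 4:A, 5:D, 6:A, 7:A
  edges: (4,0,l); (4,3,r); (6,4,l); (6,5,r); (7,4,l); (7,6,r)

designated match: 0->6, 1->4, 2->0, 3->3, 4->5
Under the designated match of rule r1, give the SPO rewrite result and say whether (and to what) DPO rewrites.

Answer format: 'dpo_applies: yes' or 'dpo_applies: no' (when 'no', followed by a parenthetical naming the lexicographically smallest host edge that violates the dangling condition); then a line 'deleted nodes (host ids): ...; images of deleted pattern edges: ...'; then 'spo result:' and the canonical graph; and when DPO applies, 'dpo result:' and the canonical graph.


dpo_applies: no
(the rule deletes node 4, which keeps host edge (7,4,l) outside the match image — the dangling condition fails, DPO blocks; SPO proceeds and side-deletes such edges)
deleted nodes (host ids): 0, 4; images of deleted pattern edges: (4,0,l); (4,3,r); (6,4,l); (6,5,r)
spo result:
nodes: 3:O, 5:D, 6:A, 7:A, 8:A
edges: (6,5,l); (6,8,r); (7,6,r); (8,3,l); (8,5,r)


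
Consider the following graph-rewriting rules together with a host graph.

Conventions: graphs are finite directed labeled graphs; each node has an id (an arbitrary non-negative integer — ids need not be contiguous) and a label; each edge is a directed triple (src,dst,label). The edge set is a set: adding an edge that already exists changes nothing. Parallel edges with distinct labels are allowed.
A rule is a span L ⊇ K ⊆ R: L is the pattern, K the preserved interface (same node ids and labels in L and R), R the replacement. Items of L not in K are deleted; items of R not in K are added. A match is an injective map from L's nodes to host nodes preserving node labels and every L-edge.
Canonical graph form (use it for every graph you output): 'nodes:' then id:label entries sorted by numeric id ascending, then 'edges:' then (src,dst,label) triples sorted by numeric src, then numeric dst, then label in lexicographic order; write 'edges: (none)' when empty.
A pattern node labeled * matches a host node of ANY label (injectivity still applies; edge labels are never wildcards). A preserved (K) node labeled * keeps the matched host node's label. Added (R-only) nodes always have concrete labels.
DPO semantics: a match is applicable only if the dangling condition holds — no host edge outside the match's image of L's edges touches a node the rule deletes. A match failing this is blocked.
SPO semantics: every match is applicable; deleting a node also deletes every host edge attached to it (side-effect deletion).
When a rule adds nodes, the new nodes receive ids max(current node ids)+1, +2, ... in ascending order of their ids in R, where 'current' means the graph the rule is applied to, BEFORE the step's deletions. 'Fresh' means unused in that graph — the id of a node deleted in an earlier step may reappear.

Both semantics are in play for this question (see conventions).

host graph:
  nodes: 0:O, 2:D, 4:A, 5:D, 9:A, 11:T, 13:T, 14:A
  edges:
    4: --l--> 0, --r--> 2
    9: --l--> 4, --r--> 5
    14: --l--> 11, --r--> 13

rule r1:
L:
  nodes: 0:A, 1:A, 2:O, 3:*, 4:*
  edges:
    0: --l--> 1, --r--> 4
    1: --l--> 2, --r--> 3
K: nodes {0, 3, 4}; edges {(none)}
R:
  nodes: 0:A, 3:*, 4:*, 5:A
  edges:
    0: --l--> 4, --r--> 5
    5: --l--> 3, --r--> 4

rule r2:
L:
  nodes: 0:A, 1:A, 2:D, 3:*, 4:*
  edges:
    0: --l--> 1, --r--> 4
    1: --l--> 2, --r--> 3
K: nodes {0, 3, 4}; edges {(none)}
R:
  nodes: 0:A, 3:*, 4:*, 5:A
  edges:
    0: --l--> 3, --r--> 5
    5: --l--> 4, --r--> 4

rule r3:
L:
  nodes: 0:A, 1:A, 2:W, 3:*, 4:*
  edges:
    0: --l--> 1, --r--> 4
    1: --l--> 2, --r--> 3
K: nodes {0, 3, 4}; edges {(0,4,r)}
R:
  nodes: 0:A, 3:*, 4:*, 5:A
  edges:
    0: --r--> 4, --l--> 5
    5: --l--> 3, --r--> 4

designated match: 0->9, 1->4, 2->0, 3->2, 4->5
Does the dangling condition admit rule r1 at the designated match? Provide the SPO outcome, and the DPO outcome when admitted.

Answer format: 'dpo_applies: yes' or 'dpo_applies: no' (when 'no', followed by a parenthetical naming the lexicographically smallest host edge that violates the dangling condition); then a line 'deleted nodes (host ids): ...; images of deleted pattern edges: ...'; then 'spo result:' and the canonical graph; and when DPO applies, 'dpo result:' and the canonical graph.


dpo_applies: yes
deleted nodes (host ids): 0, 4; images of deleted pattern edges: (4,0,l); (4,2,r); (9,4,l); (9,5,r)
spo result:
nodes: 2:D, 5:D, 9:A, 11:T, 13:T, 14:A, 15:A
edges: (9,5,l); (9,15,r); (14,11,l); (14,13,r); (15,2,l); (15,5,r)
dpo result:
nodes: 2:D, 5:D, 9:A, 11:T, 13:T, 14:A, 15:A
edges: (9,5,l); (9,15,r); (14,11,l); (14,13,r); (15,2,l); (15,5,r)


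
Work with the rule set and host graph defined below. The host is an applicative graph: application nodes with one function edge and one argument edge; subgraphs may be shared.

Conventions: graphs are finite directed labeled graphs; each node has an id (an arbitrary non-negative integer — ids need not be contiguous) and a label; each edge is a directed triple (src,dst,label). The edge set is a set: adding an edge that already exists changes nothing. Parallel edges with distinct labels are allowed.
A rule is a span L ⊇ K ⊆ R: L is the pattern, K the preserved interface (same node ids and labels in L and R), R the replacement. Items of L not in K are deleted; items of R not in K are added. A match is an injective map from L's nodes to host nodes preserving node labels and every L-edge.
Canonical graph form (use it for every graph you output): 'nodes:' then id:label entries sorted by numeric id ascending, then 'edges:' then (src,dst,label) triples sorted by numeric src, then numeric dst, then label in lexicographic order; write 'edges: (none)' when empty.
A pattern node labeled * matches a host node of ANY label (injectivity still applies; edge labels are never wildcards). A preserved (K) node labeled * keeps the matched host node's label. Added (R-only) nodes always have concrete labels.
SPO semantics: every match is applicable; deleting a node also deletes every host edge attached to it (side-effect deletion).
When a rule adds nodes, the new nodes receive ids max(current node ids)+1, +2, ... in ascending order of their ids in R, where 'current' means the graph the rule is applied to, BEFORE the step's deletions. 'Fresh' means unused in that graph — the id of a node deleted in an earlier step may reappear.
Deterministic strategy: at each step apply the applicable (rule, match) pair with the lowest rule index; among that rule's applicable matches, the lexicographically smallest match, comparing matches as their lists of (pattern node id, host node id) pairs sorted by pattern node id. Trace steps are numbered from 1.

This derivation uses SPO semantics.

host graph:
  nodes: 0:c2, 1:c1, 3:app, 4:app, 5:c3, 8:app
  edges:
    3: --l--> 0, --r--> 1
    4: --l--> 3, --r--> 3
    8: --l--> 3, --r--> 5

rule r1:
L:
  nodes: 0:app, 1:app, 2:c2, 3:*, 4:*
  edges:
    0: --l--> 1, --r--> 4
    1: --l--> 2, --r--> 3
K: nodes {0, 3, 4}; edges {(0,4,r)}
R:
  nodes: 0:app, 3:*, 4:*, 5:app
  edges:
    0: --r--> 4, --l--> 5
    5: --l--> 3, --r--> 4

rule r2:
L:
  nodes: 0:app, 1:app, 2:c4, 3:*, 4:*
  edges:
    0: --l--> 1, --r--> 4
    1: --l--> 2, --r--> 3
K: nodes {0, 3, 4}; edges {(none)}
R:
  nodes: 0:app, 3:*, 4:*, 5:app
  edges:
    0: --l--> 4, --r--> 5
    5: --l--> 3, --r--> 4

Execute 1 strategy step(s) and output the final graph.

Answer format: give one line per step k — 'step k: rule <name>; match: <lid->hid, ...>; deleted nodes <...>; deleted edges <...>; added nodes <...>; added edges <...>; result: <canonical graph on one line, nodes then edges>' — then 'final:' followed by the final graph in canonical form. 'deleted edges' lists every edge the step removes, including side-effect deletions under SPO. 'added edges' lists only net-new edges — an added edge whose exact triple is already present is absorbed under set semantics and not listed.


step 1: rule r1; match: 0->8, 1->3, 2->0, 3->1, 4->5; deleted nodes 0, 3; deleted edges (3,0,l); (3,1,r); (4,3,l); (4,3,r); (8,3,l); added nodes 9; added edges (8,9,l); (9,1,l); (9,5,r); result: nodes: 1:c1, 4:app, 5:c3, 8:app, 9:app edges: (8,5,r); (8,9,l); (9,1,l); (9,5,r)
final:
nodes: 1:c1, 4:app, 5:c3, 8:app, 9:app
edges: (8,5,r); (8,9,l); (9,1,l); (9,5,r)


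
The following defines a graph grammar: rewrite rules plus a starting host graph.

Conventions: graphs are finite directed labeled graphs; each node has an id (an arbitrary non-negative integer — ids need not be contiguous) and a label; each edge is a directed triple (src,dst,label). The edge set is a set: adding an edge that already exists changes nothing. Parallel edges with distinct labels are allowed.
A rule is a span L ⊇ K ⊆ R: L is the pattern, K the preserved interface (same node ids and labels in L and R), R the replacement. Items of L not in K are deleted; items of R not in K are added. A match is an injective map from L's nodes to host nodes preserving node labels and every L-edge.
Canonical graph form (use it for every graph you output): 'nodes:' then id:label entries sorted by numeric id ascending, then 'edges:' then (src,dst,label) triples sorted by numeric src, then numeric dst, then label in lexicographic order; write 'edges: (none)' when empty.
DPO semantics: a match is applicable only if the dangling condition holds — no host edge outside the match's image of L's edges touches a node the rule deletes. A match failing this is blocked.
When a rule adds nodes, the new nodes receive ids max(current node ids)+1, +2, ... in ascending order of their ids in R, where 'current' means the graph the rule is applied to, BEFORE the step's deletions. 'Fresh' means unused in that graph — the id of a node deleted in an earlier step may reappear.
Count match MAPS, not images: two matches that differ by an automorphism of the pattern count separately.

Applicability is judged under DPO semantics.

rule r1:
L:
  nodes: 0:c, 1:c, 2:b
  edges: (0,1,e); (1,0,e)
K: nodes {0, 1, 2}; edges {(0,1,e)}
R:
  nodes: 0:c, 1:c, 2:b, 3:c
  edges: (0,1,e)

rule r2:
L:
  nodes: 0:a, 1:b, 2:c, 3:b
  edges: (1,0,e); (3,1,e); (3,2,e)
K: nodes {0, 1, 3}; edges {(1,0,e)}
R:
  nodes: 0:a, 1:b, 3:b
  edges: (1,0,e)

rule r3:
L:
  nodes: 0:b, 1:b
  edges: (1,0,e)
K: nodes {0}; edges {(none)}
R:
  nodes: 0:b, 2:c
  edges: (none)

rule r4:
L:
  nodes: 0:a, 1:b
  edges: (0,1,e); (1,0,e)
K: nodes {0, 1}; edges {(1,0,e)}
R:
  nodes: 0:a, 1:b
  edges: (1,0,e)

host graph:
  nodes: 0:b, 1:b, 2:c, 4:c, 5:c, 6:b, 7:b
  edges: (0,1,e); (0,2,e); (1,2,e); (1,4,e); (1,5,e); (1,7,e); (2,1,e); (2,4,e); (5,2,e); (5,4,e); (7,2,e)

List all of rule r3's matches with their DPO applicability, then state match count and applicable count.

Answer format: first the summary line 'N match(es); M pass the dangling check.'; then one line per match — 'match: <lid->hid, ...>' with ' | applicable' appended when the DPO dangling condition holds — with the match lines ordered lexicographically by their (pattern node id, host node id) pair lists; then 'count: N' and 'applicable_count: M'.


2 match(es); 0 pass the dangling check.
match: 0->1, 1->0
match: 0->7, 1->1
count: 2
applicable_count: 0


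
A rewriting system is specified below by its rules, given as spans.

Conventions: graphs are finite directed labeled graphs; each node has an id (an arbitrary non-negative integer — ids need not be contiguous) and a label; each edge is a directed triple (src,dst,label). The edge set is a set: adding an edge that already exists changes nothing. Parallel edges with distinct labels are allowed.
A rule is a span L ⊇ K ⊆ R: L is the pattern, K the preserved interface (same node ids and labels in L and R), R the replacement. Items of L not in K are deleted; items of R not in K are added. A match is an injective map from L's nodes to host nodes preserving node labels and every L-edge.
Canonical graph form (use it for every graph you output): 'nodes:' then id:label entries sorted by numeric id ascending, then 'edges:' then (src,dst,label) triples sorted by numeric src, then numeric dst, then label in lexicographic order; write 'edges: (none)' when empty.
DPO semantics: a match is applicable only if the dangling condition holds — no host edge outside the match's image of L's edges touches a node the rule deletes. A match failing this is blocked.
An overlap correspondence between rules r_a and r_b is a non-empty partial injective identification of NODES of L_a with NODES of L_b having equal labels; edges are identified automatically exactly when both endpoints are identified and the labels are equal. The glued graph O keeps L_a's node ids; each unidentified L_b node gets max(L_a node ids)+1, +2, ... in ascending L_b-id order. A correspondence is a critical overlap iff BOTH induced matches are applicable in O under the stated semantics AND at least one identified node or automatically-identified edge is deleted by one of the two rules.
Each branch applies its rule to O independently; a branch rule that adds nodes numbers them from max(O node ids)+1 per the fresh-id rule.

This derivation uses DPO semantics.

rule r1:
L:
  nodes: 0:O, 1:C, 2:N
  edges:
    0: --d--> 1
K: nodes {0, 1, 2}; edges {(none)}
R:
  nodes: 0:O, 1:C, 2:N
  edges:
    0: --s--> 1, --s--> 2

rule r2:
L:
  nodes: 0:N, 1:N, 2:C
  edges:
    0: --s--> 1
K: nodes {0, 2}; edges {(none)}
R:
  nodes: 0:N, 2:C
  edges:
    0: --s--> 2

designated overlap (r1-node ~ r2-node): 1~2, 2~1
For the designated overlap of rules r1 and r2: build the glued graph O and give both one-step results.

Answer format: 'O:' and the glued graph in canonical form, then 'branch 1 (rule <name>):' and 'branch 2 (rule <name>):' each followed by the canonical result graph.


O:
nodes: 0:O, 1:C, 2:N, 3:N
edges: (0,1,d); (3,2,s)
branch 1 (rule r1):
nodes: 0:O, 1:C, 2:N, 3:N
edges: (0,1,s); (0,2,s); (3,2,s)
branch 2 (rule r2):
nodes: 0:O, 1:C, 3:N
edges: (0,1,d); (3,1,s)


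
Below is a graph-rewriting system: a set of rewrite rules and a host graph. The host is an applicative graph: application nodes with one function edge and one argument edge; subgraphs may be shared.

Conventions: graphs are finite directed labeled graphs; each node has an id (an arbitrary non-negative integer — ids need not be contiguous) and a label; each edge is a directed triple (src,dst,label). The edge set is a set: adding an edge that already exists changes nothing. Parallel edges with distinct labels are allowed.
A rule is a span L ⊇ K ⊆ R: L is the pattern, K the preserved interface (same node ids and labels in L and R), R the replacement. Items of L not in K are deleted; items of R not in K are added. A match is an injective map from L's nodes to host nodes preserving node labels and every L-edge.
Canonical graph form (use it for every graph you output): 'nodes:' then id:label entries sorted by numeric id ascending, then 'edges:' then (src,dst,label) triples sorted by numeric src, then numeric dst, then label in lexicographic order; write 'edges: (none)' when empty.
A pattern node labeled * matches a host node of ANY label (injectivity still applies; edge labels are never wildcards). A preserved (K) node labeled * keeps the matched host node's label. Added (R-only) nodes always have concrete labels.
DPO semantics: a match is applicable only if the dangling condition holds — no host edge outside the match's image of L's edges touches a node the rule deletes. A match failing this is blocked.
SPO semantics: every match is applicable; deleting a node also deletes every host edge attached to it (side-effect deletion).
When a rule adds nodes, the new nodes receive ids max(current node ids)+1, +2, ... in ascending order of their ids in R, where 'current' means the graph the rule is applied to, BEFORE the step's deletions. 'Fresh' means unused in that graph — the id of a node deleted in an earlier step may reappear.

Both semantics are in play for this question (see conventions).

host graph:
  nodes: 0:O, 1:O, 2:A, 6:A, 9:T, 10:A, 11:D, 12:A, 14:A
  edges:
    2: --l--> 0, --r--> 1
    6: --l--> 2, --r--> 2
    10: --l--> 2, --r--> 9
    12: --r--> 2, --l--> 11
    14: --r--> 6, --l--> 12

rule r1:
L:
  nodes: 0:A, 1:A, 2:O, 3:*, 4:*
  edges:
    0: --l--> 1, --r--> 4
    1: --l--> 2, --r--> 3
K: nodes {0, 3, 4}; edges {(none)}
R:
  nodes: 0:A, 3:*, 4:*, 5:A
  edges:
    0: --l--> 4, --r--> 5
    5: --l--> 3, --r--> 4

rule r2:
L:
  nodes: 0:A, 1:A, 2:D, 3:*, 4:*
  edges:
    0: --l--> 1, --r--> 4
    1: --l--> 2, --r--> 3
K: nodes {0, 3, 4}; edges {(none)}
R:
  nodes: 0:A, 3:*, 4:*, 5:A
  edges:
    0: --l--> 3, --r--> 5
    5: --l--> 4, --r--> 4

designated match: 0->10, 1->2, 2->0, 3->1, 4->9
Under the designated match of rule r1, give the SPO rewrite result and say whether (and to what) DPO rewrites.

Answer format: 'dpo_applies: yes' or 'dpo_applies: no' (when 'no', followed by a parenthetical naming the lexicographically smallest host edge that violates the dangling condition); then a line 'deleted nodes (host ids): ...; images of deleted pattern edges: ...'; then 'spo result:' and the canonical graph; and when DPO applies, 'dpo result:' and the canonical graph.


dpo_applies: no
(the rule deletes node 2, which keeps host edge (6,2,l) outside the match image — the dangling condition fails, DPO blocks; SPO proceeds and side-deletes such edges)
deleted nodes (host ids): 0, 2; images of deleted pattern edges: (2,0,l); (2,1,r); (10,2,l); (10,9,r)
spo result:
nodes: 1:O, 6:A, 9:T, 10:A, 11:D, 12:A, 14:A, 15:A
edges: (10,9,l); (10,15,r); (12,11,l); (14,6,r); (14,12,l); (15,1,l); (15,9,r)


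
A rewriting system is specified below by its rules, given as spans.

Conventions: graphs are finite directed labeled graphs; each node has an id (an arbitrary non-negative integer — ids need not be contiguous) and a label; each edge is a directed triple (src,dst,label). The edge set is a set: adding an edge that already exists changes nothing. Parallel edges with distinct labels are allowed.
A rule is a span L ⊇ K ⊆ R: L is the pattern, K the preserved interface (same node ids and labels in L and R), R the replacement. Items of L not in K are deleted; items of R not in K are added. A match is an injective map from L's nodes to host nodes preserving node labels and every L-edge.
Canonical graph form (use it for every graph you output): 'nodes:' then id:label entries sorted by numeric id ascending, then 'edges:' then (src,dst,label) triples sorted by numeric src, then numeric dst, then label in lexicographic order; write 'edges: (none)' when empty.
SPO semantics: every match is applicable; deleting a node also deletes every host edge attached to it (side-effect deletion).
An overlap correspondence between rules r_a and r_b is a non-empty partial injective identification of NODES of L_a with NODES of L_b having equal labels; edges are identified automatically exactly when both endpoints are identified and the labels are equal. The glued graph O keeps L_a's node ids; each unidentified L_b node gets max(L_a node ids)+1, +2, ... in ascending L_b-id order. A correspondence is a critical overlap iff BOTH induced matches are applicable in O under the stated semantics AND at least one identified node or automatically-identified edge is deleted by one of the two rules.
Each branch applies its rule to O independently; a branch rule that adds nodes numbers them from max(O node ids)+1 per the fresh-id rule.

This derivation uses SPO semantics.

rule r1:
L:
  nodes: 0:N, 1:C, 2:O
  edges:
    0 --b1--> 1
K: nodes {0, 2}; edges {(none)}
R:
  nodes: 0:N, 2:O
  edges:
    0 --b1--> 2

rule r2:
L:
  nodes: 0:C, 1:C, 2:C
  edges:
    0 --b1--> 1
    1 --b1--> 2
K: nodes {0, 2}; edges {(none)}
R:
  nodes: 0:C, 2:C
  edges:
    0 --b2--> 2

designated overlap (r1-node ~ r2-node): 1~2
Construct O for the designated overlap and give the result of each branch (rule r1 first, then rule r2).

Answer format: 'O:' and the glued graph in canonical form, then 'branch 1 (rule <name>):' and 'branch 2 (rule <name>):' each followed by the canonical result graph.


O:
nodes: 0:N, 1:C, 2:O, 3:C, 4:C
edges: (0,1,b1); (3,4,b1); (4,1,b1)
branch 1 (rule r1):
nodes: 0:N, 2:O, 3:C, 4:C
edges: (0,2,b1); (3,4,b1)
branch 2 (rule r2):
nodes: 0:N, 1:C, 2:O, 3:C
edges: (0,1,b1); (3,1,b2)


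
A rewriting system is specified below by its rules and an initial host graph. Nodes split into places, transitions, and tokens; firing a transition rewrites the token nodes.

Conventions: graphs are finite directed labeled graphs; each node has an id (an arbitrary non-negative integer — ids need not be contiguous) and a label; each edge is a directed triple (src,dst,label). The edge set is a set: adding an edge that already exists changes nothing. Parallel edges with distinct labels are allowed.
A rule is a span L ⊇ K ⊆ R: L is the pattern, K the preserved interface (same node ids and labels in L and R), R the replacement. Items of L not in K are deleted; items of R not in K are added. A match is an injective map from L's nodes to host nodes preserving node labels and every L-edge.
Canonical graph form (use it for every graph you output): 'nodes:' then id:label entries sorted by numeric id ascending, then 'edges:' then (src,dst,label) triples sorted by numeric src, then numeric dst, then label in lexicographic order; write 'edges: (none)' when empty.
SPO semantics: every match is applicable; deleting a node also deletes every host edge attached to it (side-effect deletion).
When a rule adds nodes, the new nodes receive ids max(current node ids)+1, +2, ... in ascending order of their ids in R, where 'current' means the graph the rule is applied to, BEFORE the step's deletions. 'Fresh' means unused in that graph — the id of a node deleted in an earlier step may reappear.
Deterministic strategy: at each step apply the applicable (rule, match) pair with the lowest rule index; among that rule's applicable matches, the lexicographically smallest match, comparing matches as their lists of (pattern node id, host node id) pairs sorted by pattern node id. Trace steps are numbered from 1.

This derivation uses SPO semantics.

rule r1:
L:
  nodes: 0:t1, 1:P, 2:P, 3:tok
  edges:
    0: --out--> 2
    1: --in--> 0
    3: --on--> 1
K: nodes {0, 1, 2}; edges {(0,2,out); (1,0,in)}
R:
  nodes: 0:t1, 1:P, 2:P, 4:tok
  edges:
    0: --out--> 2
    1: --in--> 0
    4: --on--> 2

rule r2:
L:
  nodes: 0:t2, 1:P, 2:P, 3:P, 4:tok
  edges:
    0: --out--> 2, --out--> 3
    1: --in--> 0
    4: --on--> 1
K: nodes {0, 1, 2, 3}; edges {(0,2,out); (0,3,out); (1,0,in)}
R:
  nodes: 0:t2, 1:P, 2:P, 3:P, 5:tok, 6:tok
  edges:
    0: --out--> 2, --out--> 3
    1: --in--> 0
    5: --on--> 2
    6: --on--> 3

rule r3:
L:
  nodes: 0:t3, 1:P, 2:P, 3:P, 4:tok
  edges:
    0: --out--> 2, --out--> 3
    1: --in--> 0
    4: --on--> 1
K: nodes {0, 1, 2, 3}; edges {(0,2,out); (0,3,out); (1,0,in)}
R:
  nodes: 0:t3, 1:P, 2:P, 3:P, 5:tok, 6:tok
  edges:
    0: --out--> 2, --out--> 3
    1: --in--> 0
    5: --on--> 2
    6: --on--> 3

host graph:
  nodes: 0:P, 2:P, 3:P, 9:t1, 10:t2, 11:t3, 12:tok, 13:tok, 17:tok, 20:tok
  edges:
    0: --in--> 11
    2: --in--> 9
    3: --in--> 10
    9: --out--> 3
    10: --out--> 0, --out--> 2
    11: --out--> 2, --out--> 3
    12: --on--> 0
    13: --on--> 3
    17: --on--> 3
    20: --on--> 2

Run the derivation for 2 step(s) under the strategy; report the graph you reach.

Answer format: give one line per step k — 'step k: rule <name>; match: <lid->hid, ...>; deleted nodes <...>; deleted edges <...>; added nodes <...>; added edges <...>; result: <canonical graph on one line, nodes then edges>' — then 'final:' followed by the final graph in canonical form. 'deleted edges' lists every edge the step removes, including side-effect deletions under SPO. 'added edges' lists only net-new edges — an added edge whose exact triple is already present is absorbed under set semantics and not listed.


step 1: rule r1; match: 0->9, 1->2, 2->3, 3->20; deleted nodes 20; deleted edges (20,2,on); added nodes 21; added edges (21,3,on); result: nodes: 0:P, 2:P, 3:P, 9:t1, 10:t2, 11:t3, 12:tok, 13:tok, 17:tok, 21:tok edges: (0,11,in); (2,9,in); (3,10,in); (9,3,out); (10,0,out); (10,2,out); (11,2,out); (11,3,out); (12,0,on); (13,3,on); (17,3,on); (21,3,on)
step 2: rule r2; match: 0->10, 1->3, 2->0, 3->2, 4->13; deleted nodes 13; deleted edges (13,3,on); added nodes 22, 23; added edges (22,0,on); (23,2,on); result: nodes: 0:P, 2:P, 3:P, 9:t1, 10:t2, 11:t3, 12:tok, 17:tok, 21:tok, 22:tok, 23:tok edges: (0,11,in); (2,9,in); (3,10,in); (9,3,out); (10,0,out); (10,2,out); (11,2,out); (11,3,out); (12,0,on); (17,3,on); (21,3,on); (22,0,on); (23,2,on)
final:
nodes: 0:P, 2:P, 3:P, 9:t1, 10:t2, 11:t3, 12:tok, 17:tok, 21:tok, 22:tok, 23:tok
edges: (0,11,in); (2,9,in); (3,10,in); (9,3,out); (10,0,out); (10,2,out); (11,2,out); (11,3,out); (12,0,on); (17,3,on); (21,3,on); (22,0,on); (23,2,on)


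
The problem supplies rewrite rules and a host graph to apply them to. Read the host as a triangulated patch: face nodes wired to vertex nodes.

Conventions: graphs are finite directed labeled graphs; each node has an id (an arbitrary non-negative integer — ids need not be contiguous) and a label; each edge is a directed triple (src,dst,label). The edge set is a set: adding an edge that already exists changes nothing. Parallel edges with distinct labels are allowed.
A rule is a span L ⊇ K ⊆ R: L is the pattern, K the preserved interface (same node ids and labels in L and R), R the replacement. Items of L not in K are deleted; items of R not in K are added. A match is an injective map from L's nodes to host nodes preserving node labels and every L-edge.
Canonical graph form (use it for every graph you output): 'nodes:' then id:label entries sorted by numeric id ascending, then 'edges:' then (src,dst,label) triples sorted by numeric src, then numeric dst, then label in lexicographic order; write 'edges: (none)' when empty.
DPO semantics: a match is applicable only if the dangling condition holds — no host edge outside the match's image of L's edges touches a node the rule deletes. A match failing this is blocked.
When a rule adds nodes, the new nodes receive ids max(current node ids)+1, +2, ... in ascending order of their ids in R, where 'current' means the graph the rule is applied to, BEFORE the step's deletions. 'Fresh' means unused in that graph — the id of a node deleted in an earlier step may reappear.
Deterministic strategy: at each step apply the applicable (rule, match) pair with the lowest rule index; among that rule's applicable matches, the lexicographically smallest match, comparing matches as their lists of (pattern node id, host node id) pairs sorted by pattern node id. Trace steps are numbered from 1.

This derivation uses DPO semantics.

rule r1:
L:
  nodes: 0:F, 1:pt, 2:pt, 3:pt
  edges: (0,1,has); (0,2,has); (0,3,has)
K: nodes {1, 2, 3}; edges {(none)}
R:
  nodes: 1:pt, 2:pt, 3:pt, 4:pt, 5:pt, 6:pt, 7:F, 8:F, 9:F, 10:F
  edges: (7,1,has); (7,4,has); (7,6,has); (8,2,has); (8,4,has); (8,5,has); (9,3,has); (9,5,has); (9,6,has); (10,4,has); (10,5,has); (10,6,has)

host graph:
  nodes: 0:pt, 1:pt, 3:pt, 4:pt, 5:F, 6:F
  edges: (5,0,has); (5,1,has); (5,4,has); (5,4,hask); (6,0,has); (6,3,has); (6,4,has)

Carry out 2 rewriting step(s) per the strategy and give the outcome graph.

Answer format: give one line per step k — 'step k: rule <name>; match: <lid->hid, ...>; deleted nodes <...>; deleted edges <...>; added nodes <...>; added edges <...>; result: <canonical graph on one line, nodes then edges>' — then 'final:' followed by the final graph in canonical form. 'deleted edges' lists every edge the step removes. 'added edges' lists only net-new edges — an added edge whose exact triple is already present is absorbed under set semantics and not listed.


step 1: rule r1; match: 0->6, 1->0, 2->3, 3->4; deleted nodes 6; deleted edges (6,0,has); (6,3,has); (6,4,has); added nodes 7, 8, 9, 10, 11, 12, 13; added edges (10,0,has); (10,7,has); (10,9,has); (11,3,has); (11,7,has); (11,8,has); (12,4,has); (12,8,has); (12,9,has); (13,7,has); (13,8,has); (13,9,has); result: nodes: 0:pt, 1:pt, 3:pt, 4:pt, 5:F, 7:pt, 8:pt, 9:pt, 10:F, 11:F, 12:F, 13:F edges: (5,0,has); (5,1,has); (5,4,has); (5,4,hask); (10,0,has); (10,7,has); (10,9,has); (11,3,has); (11,7,has); (11,8,has); (12,4,has); (12,8,has); (12,9,has); (13,7,has); (13,8,has); (13,9,has)
step 2: rule r1; match: 0->10, 1->0, 2->7, 3->9; deleted nodes 10; deleted edges (10,0,has); (10,7,has); (10,9,has); added nodes 14, 15, 16, 17, 18, 19, 20; added edges (17,0,has); (17,14,has); (17,16,has); (18,7,has); (18,14,has); (18,15,has); (19,9,has); (19,15,has); (19,16,has); (20,14,has); (20,15,has); (20,16,has); result: nodes: 0:pt, 1:pt, 3:pt, 4:pt, 5:F, 7:pt, 8:pt, 9:pt, 11:F, 12:F, 13:F, 14:pt, 15:pt, 16:pt, 17:F, 18:F, 19:F, 20:F edges: (5,0,has); (5,1,has); (5,4,has); (5,4,hask); (11,3,has); (11,7,has); (11,8,has); (12,4,has); (12,8,has); (12,9,has); (13,7,has); (13,8,has); (13,9,has); (17,0,has); (17,14,has); (17,16,has); (18,7,has); (18,14,has); (18,15,has); (19,9,has); (19,15,has); (19,16,has); (20,14,has); (20,15,has); (20,16,has)
final:
nodes: 0:pt, 1:pt, 3:pt, 4:pt, 5:F, 7:pt, 8:pt, 9:pt, 11:F, 12:F, 13:F, 14:pt, 15:pt, 16:pt, 17:F, 18:F, 19:F, 20:F
edges: (5,0,has); (5,1,has); (5,4,has); (5,4,hask); (11,3,has); (11,7,has); (11,8,has); (12,4,has); (12,8,has); (12,9,has); (13,7,has); (13,8,has); (13,9,has); (17,0,has); (17,14,has); (17,16,has); (18,7,has); (18,14,has); (18,15,has); (19,9,has); (19,15,has); (19,16,has); (20,14,has); (20,15,has); (20,16,has)


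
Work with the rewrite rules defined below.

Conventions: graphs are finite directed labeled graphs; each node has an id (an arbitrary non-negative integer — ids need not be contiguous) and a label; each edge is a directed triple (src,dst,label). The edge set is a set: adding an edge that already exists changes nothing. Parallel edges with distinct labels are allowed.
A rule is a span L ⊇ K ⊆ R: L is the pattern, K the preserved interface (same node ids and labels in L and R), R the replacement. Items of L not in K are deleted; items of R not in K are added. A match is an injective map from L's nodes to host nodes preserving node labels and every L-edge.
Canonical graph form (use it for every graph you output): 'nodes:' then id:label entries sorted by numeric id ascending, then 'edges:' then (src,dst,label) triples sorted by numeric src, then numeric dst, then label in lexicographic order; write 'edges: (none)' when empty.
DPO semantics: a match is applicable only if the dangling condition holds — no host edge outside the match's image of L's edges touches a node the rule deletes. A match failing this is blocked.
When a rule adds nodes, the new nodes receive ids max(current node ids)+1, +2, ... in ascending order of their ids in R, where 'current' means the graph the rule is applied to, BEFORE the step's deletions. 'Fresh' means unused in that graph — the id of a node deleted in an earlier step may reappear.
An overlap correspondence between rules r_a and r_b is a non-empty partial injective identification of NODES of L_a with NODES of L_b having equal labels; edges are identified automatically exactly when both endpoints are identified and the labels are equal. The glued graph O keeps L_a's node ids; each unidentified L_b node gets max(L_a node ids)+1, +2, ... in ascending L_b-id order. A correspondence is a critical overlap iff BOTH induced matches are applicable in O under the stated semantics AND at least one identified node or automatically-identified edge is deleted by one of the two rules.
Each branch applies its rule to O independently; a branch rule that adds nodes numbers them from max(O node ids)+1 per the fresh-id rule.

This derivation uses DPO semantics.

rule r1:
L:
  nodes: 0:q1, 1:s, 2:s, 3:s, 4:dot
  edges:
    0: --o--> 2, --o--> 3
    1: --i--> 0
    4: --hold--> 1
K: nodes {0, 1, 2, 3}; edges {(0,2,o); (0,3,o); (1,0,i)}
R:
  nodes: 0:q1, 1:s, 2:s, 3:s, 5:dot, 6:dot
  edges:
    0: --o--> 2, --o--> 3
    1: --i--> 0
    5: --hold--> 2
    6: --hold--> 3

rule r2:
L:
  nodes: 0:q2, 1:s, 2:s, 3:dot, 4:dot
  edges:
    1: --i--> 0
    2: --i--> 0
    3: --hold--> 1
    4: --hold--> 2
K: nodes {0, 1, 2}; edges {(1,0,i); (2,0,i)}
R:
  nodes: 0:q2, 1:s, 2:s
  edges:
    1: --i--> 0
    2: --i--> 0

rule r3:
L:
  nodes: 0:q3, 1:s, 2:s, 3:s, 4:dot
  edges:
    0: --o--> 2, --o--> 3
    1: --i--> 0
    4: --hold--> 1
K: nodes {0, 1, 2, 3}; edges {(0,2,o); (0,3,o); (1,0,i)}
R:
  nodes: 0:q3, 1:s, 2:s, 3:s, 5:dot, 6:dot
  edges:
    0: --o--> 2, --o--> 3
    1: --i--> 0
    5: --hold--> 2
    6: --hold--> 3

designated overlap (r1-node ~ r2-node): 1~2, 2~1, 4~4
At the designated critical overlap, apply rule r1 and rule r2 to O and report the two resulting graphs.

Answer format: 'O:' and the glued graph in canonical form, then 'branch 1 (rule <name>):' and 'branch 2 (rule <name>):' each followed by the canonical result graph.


O:
nodes: 0:q1, 1:s, 2:s, 3:s, 4:dot, 5:q2, 6:dot
edges: (0,2,o); (0,3,o); (1,0,i); (1,5,i); (2,5,i); (4,1,hold); (6,2,hold)
branch 1 (rule r1):
nodes: 0:q1, 1:s, 2:s, 3:s, 5:q2, 6:dot, 7:dot, 8:dot
edges: (0,2,o); (0,3,o); (1,0,i); (1,5,i); (2,5,i); (6,2,hold); (7,2,hold); (8,3,hold)
branch 2 (rule r2):
nodes: 0:q1, 1:s, 2:s, 3:s, 5:q2
edges: (0,2,o); (0,3,o); (1,0,i); (1,5,i); (2,5,i)


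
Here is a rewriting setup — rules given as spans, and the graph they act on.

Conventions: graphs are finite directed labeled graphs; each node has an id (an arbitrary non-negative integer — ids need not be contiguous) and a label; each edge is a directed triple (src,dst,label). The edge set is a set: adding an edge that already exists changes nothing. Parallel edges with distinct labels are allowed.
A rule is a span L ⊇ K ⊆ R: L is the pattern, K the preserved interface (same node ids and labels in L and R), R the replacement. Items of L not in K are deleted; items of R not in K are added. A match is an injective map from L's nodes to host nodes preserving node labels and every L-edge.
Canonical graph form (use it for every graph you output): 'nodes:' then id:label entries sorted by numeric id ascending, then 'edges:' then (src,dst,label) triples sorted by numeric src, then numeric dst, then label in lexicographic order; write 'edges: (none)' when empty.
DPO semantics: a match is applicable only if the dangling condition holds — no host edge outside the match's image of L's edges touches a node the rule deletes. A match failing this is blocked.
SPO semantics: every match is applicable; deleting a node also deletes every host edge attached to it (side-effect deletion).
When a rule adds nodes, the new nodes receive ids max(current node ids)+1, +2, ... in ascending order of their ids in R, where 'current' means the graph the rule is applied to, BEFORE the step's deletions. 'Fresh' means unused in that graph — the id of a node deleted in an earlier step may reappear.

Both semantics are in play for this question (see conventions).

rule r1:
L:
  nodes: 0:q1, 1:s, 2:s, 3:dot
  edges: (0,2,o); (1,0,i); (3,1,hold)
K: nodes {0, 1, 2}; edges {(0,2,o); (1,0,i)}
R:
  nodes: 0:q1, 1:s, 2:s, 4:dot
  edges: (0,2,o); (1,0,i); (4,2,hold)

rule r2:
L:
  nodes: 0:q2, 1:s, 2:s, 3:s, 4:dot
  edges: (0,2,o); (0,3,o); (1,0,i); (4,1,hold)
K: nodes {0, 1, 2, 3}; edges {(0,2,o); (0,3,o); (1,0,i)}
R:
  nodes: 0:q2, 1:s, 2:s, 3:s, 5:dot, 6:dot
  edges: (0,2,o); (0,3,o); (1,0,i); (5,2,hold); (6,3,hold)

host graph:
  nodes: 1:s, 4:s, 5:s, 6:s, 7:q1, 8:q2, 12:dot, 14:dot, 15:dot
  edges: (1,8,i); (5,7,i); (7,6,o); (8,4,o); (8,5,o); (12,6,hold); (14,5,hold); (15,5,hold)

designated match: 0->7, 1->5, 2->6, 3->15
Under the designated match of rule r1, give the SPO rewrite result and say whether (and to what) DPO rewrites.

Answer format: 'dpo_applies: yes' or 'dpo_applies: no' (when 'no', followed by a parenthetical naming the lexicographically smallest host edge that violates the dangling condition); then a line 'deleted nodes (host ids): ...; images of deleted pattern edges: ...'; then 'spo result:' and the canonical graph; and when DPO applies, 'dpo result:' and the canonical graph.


dpo_applies: yes
deleted nodes (host ids): 15; images of deleted pattern edges: (15,5,hold)
spo result:
nodes: 1:s, 4:s, 5:s, 6:s, 7:q1, 8:q2, 12:dot, 14:dot, 16:dot
edges: (1,8,i); (5,7,i); (7,6,o); (8,4,o); (8,5,o); (12,6,hold); (14,5,hold); (16,6,hold)
dpo result:
nodes: 1:s, 4:s, 5:s, 6:s, 7:q1, 8:q2, 12:dot, 14:dot, 16:dot
edges: (1,8,i); (5,7,i); (7,6,o); (8,4,o); (8,5,o); (12,6,hold); (14,5,hold); (16,6,hold)


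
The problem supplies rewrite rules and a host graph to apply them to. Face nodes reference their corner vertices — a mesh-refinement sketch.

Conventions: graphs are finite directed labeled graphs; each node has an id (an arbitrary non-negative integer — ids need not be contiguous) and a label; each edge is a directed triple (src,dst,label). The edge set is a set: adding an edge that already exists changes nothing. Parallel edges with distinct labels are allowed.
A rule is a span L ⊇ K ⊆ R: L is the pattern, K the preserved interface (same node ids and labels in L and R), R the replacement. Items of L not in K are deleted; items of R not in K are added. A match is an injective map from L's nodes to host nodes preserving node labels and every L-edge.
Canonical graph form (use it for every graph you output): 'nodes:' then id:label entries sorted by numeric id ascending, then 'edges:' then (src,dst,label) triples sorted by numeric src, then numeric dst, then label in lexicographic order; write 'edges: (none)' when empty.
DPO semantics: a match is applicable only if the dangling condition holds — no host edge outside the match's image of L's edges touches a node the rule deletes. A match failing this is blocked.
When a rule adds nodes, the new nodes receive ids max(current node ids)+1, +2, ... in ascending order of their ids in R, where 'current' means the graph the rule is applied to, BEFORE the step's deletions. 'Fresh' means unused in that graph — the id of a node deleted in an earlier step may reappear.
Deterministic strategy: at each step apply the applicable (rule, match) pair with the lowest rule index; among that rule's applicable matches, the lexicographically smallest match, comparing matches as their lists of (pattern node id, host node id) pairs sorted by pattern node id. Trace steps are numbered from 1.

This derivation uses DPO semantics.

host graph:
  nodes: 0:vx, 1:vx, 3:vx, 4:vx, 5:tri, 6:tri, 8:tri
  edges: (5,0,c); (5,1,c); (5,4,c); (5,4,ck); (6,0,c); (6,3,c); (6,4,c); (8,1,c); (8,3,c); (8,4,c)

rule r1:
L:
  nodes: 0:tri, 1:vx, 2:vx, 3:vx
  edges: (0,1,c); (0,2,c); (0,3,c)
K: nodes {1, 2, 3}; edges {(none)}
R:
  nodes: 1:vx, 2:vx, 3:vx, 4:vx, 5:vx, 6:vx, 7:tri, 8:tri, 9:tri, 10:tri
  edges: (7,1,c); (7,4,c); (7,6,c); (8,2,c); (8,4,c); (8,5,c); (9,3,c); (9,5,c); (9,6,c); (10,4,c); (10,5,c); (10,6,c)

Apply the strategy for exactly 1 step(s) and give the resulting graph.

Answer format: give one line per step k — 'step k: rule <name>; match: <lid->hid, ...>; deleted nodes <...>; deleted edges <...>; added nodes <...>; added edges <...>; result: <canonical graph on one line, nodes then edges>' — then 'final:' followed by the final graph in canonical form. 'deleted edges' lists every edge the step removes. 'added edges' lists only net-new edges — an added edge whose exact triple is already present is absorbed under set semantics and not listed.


step 1: rule r1; match: 0->6, 1->0, 2->3, 3->4; deleted nodes 6; deleted edges (6,0,c); (6,3,c); (6,4,c); added nodes 9, 10, 11, 12, 13, 14, 15; added edges (12,0,c); (12,9,c); (12,11,c); (13,3,c); (13,9,c); (13,10,c); (14,4,c); (14,10,c); (14,11,c); (15,9,c); (15,10,c); (15,11,c); result: nodes: 0:vx, 1:vx, 3:vx, 4:vx, 5:tri, 8:tri, 9:vx, 10:vx, 11:vx, 12:tri, 13:tri, 14:tri, 15:tri edges: (5,0,c); (5,1,c); (5,4,c); (5,4,ck); (8,1,c); (8,3,c); (8,4,c); (12,0,c); (12,9,c); (12,11,c); (13,3,c); (13,9,c); (13,10,c); (14,4,c); (14,10,c); (14,11,c); (15,9,c); (15,10,c); (15,11,c)
final:
nodes: 0:vx, 1:vx, 3:vx, 4:vx, 5:tri, 8:tri, 9:vx, 10:vx, 11:vx, 12:tri, 13:tri, 14:tri, 15:tri
edges: (5,0,c); (5,1,c); (5,4,c); (5,4,ck); (8,1,c); (8,3,c); (8,4,c); (12,0,c); (12,9,c); (12,11,c); (13,3,c); (13,9,c); (13,10,c); (14,4,c); (14,10,c); (14,11,c); (15,9,c); (15,10,c); (15,11,c)
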